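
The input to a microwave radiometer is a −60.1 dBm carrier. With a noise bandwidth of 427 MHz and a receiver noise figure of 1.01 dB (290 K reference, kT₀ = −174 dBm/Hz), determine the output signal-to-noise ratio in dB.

26.6 dB

Noise floor: N = −174 + 10 log₁₀(B) + NF
10 log₁₀(4.27×10⁸) = 86.3 dB
N = −174 + 86.3 + 1.01 = −86.69 dBm
SNR = P_sig − N = −60.1 − (−86.69) = 26.59 dB → 26.6 dB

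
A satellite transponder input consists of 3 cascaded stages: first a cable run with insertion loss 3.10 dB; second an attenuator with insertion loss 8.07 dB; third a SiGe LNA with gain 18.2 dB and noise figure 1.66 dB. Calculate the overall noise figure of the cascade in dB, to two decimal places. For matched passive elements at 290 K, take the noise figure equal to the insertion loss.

Convert to linear (a loss of L dB is a gain of −L dB): F_i = 10^(NF_i/10), G_i = 10^(G_i,dB/10)
  Stage 1: F_1 = 10^(3.10/10) = 2.042, G_1 = 10^(−3.10/10) = 0.4898
  Stage 2: F_2 = 10^(8.07/10) = 6.412, G_2 = 10^(−8.07/10) = 0.1560
  Stage 3: F_3 = 10^(1.66/10) = 1.466, G_3 = 10^(18.2/10) = 66.07
Friis cascade:
  F = 2.042 + (6.412 − 1)/0.4898 + (1.466 − 1)/0.07638 = 19.19
NF = 10 log₁₀(19.19) = 12.83 dB

12.83 dB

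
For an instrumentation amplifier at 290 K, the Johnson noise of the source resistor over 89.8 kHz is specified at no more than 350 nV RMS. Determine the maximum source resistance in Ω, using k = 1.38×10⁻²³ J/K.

Johnson–Nyquist: V_n = √(4kTRB) ⇒ R = V_n² / (4kTB)
4kTB = 4 × 1.38×10⁻²³ × 290 × 8.98×10⁴ = 1.44×10⁻¹⁵
R = (3.50×10⁻⁷)² / 1.44×10⁻¹⁵ = 8.52×10¹ Ω = 85.2 Ω

85.2 Ω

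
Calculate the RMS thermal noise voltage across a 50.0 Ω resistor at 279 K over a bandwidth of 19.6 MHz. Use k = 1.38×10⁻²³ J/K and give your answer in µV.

V_n = √(4kTRB)
4kTRB = 4 × 1.38×10⁻²³ × 279 × 5.00×10¹ × 1.96×10⁷ = 1.51×10⁻¹¹ V²
V_n = √(1.51×10⁻¹¹) = 3.88×10⁻⁶ V = 3.88 µV

3.88 µV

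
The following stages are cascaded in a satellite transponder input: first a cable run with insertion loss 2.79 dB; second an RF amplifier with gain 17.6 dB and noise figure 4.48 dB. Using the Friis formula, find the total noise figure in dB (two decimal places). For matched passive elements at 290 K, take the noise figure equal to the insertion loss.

7.27 dB

Convert to linear (a loss of L dB is a gain of −L dB): F_i = 10^(NF_i/10), G_i = 10^(G_i,dB/10)
  Stage 1: F_1 = 10^(2.79/10) = 1.901, G_1 = 10^(−2.79/10) = 0.5260
  Stage 2: F_2 = 10^(4.48/10) = 2.805, G_2 = 10^(17.6/10) = 57.54
Friis cascade:
  F = 1.901 + (2.805 − 1)/0.5260 = 5.333
NF = 10 log₁₀(5.333) = 7.27 dB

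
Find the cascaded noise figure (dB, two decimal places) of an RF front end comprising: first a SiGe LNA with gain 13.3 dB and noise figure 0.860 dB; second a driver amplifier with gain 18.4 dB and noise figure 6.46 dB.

1.40 dB

Convert to linear (a loss of L dB is a gain of −L dB): F_i = 10^(NF_i/10), G_i = 10^(G_i,dB/10)
  Stage 1: F_1 = 10^(0.860/10) = 1.219, G_1 = 10^(13.3/10) = 21.38
  Stage 2: F_2 = 10^(6.46/10) = 4.426, G_2 = 10^(18.4/10) = 69.18
Friis cascade:
  F = 1.219 + (4.426 − 1)/21.38 = 1.379
NF = 10 log₁₀(1.379) = 1.40 dB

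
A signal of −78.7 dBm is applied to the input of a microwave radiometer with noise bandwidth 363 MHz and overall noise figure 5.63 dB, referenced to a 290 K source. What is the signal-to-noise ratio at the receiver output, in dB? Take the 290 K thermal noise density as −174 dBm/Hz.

Noise floor: N = −174 + 10 log₁₀(B) + NF
10 log₁₀(3.63×10⁸) = 85.6 dB
N = −174 + 85.6 + 5.63 = −82.77 dBm
SNR = P_sig − N = −78.7 − (−82.77) = 4.07 dB → 4.1 dB

4.1 dB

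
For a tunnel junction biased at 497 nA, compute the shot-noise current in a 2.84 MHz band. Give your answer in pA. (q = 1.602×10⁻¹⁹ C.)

I_n = √(2qI·B)
2qI·B = 2 × 1.602×10⁻¹⁹ × 4.97×10⁻⁷ × 2.84×10⁶ = 4.52×10⁻¹⁹ A²
I_n = √(4.52×10⁻¹⁹) = 6.72×10⁻¹⁰ A = 672 pA

672 pA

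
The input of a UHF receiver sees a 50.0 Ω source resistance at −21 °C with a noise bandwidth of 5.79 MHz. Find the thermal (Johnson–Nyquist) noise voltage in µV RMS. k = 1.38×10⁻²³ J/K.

2.01 µV

T = −21 °C + 273.15 = 252.15 K
V_n = √(4kTRB)
4kTRB = 4 × 1.38×10⁻²³ × 252.15 × 5.00×10¹ × 5.79×10⁶ = 4.03×10⁻¹² V²
V_n = √(4.03×10⁻¹²) = 2.01×10⁻⁶ V = 2.01 µV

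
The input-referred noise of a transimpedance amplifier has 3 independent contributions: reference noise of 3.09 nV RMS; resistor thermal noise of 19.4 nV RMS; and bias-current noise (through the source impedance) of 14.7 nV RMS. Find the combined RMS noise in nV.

24.5 nV

Uncorrelated sources add in power (mean-square): V_tot = √(ΣV_i²)
V_tot = √[(3.09×10⁻⁹)² + (1.94×10⁻⁸)² + (1.47×10⁻⁸)²] = 2.45×10⁻⁸ V = 24.5 nV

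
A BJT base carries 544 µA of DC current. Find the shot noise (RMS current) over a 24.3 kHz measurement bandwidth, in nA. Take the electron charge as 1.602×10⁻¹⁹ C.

I_n = √(2qI·B)
2qI·B = 2 × 1.602×10⁻¹⁹ × 5.44×10⁻⁴ × 2.43×10⁴ = 4.24×10⁻¹⁸ A²
I_n = √(4.24×10⁻¹⁸) = 2.06×10⁻⁹ A = 2.06 nA

2.06 nA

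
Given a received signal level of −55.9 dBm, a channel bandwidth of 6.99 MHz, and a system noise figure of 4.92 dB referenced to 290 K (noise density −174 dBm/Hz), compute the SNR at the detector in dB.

44.7 dB

Noise floor: N = −174 + 10 log₁₀(B) + NF
10 log₁₀(6.99×10⁶) = 68.44 dB
N = −174 + 68.44 + 4.92 = −100.64 dBm
SNR = P_sig − N = −55.9 − (−100.64) = 44.74 dB → 44.7 dB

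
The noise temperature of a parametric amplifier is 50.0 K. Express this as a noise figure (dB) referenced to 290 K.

0.691 dB

F = 1 + T_e/T₀ = 1 + 50.0/290 = 1.17241
NF = 10 log₁₀(1.17241) = 0.691 dB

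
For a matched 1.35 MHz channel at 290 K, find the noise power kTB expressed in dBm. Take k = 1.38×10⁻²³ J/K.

−112.7 dBm

P_n = kTB = 1.38×10⁻²³ × 290 × 1.35×10⁶ = 5.40×10⁻¹⁵ W
In dBm: 10 log₁₀(5.40×10⁻¹⁵ / 10⁻³) = −112.7 dBm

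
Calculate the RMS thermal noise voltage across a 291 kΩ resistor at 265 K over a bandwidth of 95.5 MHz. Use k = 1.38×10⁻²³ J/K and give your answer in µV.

V_n = √(4kTRB)
4kTRB = 4 × 1.38×10⁻²³ × 265 × 2.91×10⁵ × 9.55×10⁷ = 4.07×10⁻⁷ V²
V_n = √(4.07×10⁻⁷) = 6.38×10⁻⁴ V = 638 µV

638 µV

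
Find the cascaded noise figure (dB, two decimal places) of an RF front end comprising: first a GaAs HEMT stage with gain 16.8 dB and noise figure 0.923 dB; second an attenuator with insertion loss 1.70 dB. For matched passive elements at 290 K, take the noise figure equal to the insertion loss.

0.96 dB

Convert to linear (a loss of L dB is a gain of −L dB): F_i = 10^(NF_i/10), G_i = 10^(G_i,dB/10)
  Stage 1: F_1 = 10^(0.923/10) = 1.237, G_1 = 10^(16.8/10) = 47.86
  Stage 2: F_2 = 10^(1.70/10) = 1.479, G_2 = 10^(−1.70/10) = 0.6761
Friis cascade:
  F = 1.237 + (1.479 − 1)/47.86 = 1.247
NF = 10 log₁₀(1.247) = 0.96 dB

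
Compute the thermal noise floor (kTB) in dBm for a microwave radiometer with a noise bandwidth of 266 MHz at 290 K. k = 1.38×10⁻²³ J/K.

−89.7 dBm

P_n = kTB = 1.38×10⁻²³ × 290 × 2.66×10⁸ = 1.06×10⁻¹² W
In dBm: 10 log₁₀(1.06×10⁻¹² / 10⁻³) = −89.7 dBm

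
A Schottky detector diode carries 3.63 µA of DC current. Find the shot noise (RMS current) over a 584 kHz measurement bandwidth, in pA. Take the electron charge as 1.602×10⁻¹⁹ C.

I_n = √(2qI·B)
2qI·B = 2 × 1.602×10⁻¹⁹ × 3.63×10⁻⁶ × 5.84×10⁵ = 6.79×10⁻¹⁹ A²
I_n = √(6.79×10⁻¹⁹) = 8.24×10⁻¹⁰ A = 824 pA

824 pA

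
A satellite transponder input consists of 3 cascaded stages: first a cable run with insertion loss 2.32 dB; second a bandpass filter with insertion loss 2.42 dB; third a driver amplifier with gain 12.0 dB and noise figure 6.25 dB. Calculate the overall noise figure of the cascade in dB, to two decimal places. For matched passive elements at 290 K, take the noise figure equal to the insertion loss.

Convert to linear (a loss of L dB is a gain of −L dB): F_i = 10^(NF_i/10), G_i = 10^(G_i,dB/10)
  Stage 1: F_1 = 10^(2.32/10) = 1.706, G_1 = 10^(−2.32/10) = 0.5861
  Stage 2: F_2 = 10^(2.42/10) = 1.746, G_2 = 10^(−2.42/10) = 0.5728
  Stage 3: F_3 = 10^(6.25/10) = 4.217, G_3 = 10^(12.0/10) = 15.85
Friis cascade:
  F = 1.706 + (1.746 − 1)/0.5861 + (4.217 − 1)/0.3357 = 12.56
NF = 10 log₁₀(12.56) = 10.99 dB

10.99 dB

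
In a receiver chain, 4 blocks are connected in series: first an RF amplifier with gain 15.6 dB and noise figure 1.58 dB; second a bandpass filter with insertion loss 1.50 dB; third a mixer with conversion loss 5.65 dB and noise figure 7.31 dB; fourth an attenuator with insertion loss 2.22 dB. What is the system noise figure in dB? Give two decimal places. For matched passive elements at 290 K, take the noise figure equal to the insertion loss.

2.35 dB

Convert to linear (a loss of L dB is a gain of −L dB): F_i = 10^(NF_i/10), G_i = 10^(G_i,dB/10)
  Stage 1: F_1 = 10^(1.58/10) = 1.439, G_1 = 10^(15.6/10) = 36.31
  Stage 2: F_2 = 10^(1.50/10) = 1.413, G_2 = 10^(−1.50/10) = 0.7079
  Stage 3: F_3 = 10^(7.31/10) = 5.383, G_3 = 10^(−5.65/10) = 0.2723
  Stage 4: F_4 = 10^(2.22/10) = 1.667, G_4 = 10^(−2.22/10) = 0.5998
Friis cascade:
  F = 1.439 + (1.413 − 1)/36.31 + (5.383 − 1)/25.70 + (1.667 − 1)/6.998 = 1.716
NF = 10 log₁₀(1.716) = 2.35 dB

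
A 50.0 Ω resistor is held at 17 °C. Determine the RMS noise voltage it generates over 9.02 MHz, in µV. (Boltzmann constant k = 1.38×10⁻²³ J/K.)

T = 17 °C + 273.15 = 290.15 K
V_n = √(4kTRB)
4kTRB = 4 × 1.38×10⁻²³ × 290.15 × 5.00×10¹ × 9.02×10⁶ = 7.22×10⁻¹² V²
V_n = √(7.22×10⁻¹²) = 2.69×10⁻⁶ V = 2.69 µV

2.69 µV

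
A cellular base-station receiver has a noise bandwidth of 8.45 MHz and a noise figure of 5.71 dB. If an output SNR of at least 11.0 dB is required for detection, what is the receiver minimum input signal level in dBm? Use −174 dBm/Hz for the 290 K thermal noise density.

−88.0 dBm

Sensitivity = −174 + 10 log₁₀(B) + NF + SNR_min
= −174 + 69.27 + 5.71 + 11.0
= −88.02 dBm → −88.0 dBm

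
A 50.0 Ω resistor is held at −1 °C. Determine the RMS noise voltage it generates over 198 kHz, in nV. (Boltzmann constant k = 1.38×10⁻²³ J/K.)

386 nV

T = −1 °C + 273.15 = 272.15 K
V_n = √(4kTRB)
4kTRB = 4 × 1.38×10⁻²³ × 272.15 × 5.00×10¹ × 1.98×10⁵ = 1.49×10⁻¹³ V²
V_n = √(1.49×10⁻¹³) = 3.86×10⁻⁷ V = 386 nV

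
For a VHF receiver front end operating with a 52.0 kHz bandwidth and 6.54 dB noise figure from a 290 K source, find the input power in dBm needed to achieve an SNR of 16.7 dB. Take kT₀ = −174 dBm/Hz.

Sensitivity = −174 + 10 log₁₀(B) + NF + SNR_min
= −174 + 47.16 + 6.54 + 16.7
= −103.60 dBm → −103.6 dBm

−103.6 dBm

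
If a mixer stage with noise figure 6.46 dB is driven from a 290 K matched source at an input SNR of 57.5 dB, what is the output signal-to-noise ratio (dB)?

By definition F = SNR_in/SNR_out, so in dB: SNR_out = SNR_in − NF
SNR_out = 57.5 − 6.46 = 51.04 dB

51.04 dB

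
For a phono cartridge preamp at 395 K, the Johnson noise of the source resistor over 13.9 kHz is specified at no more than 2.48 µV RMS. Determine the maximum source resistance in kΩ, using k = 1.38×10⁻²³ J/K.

Johnson–Nyquist: V_n = √(4kTRB) ⇒ R = V_n² / (4kTB)
4kTB = 4 × 1.38×10⁻²³ × 395 × 1.39×10⁴ = 3.03×10⁻¹⁶
R = (2.48×10⁻⁶)² / 3.03×10⁻¹⁶ = 2.03×10⁴ Ω = 20.3 kΩ

20.3 kΩ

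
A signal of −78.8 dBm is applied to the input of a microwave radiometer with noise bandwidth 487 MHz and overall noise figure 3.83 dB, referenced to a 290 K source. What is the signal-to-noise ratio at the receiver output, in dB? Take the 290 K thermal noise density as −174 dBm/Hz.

4.5 dB

Noise floor: N = −174 + 10 log₁₀(B) + NF
10 log₁₀(4.87×10⁸) = 86.88 dB
N = −174 + 86.88 + 3.83 = −83.29 dBm
SNR = P_sig − N = −78.8 − (−83.29) = 4.49 dB → 4.5 dB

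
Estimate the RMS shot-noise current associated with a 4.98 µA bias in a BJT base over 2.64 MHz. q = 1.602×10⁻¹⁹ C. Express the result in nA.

I_n = √(2qI·B)
2qI·B = 2 × 1.602×10⁻¹⁹ × 4.98×10⁻⁶ × 2.64×10⁶ = 4.21×10⁻¹⁸ A²
I_n = √(4.21×10⁻¹⁸) = 2.05×10⁻⁹ A = 2.05 nA

2.05 nA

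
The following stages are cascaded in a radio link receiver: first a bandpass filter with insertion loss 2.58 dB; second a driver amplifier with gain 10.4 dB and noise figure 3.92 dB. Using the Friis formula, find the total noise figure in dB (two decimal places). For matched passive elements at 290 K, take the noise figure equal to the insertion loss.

Convert to linear (a loss of L dB is a gain of −L dB): F_i = 10^(NF_i/10), G_i = 10^(G_i,dB/10)
  Stage 1: F_1 = 10^(2.58/10) = 1.811, G_1 = 10^(−2.58/10) = 0.5521
  Stage 2: F_2 = 10^(3.92/10) = 2.466, G_2 = 10^(10.4/10) = 10.96
Friis cascade:
  F = 1.811 + (2.466 − 1)/0.5521 = 4.467
NF = 10 log₁₀(4.467) = 6.50 dB

6.50 dB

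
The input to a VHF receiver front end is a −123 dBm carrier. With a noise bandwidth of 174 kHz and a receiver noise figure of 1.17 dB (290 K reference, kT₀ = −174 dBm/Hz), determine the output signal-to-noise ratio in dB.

Noise floor: N = −174 + 10 log₁₀(B) + NF
10 log₁₀(1.74×10⁵) = 52.41 dB
N = −174 + 52.41 + 1.17 = −120.42 dBm
SNR = P_sig − N = −123 − (−120.42) = −2.58 dB → −2.6 dB

−2.6 dB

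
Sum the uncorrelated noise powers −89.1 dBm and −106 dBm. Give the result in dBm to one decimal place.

Convert to linear, add, convert back:
P₁ = 1.23×10⁻¹² W, P₂ = 2.51×10⁻¹⁴ W
P_tot = 1.26×10⁻¹² W → 10 log₁₀(P_tot / 10⁻³) = −89.0 dBm

−89.0 dBm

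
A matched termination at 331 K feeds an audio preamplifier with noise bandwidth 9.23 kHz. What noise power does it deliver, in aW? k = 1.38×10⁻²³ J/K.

42.2 aW

P_n = kTB = 1.38×10⁻²³ × 331 × 9.23×10³ = 4.22×10⁻¹⁷ W = 42.2 aW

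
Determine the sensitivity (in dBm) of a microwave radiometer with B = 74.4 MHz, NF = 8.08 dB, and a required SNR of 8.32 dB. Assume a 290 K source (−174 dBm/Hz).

Sensitivity = −174 + 10 log₁₀(B) + NF + SNR_min
= −174 + 78.72 + 8.08 + 8.32
= −78.88 dBm → −78.9 dBm

−78.9 dBm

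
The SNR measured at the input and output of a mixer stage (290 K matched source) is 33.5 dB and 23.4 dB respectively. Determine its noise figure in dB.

10.1 dB

NF (dB) = SNR_in(dB) − SNR_out(dB) when the source is at T₀
NF = 33.5 − 23.4 = 10.1 dB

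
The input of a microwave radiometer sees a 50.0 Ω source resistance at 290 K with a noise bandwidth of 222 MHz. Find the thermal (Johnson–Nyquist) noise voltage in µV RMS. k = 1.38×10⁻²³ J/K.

V_n = √(4kTRB)
4kTRB = 4 × 1.38×10⁻²³ × 290 × 5.00×10¹ × 2.22×10⁸ = 1.78×10⁻¹⁰ V²
V_n = √(1.78×10⁻¹⁰) = 1.33×10⁻⁵ V = 13.3 µV

13.3 µV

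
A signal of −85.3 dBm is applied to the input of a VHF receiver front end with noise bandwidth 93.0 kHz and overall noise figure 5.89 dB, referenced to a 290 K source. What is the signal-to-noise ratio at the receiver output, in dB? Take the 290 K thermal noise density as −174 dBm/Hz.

Noise floor: N = −174 + 10 log₁₀(B) + NF
10 log₁₀(9.30×10⁴) = 49.68 dB
N = −174 + 49.68 + 5.89 = −118.43 dBm
SNR = P_sig − N = −85.3 − (−118.43) = 33.13 dB → 33.1 dB

33.1 dB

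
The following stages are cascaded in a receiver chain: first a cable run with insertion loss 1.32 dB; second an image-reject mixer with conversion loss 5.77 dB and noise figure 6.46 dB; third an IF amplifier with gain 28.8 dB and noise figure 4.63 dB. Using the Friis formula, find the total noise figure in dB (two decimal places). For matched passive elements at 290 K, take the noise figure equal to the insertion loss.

Convert to linear (a loss of L dB is a gain of −L dB): F_i = 10^(NF_i/10), G_i = 10^(G_i,dB/10)
  Stage 1: F_1 = 10^(1.32/10) = 1.355, G_1 = 10^(−1.32/10) = 0.7379
  Stage 2: F_2 = 10^(6.46/10) = 4.426, G_2 = 10^(−5.77/10) = 0.2649
  Stage 3: F_3 = 10^(4.63/10) = 2.904, G_3 = 10^(28.8/10) = 758.6
Friis cascade:
  F = 1.355 + (4.426 − 1)/0.7379 + (2.904 − 1)/0.1954 = 15.74
NF = 10 log₁₀(15.74) = 11.97 dB

11.97 dB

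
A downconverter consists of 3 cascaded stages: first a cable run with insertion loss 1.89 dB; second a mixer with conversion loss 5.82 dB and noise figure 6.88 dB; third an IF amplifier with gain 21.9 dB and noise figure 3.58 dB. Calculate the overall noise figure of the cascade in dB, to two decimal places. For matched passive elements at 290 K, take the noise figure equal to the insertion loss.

11.79 dB

Convert to linear (a loss of L dB is a gain of −L dB): F_i = 10^(NF_i/10), G_i = 10^(G_i,dB/10)
  Stage 1: F_1 = 10^(1.89/10) = 1.545, G_1 = 10^(−1.89/10) = 0.6471
  Stage 2: F_2 = 10^(6.88/10) = 4.875, G_2 = 10^(−5.82/10) = 0.2618
  Stage 3: F_3 = 10^(3.58/10) = 2.280, G_3 = 10^(21.9/10) = 154.9
Friis cascade:
  F = 1.545 + (4.875 − 1)/0.6471 + (2.280 − 1)/0.1694 = 15.09
NF = 10 log₁₀(15.09) = 11.79 dB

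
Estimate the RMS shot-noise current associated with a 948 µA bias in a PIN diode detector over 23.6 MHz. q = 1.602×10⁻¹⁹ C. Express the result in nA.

84.7 nA

I_n = √(2qI·B)
2qI·B = 2 × 1.602×10⁻¹⁹ × 9.48×10⁻⁴ × 2.36×10⁷ = 7.17×10⁻¹⁵ A²
I_n = √(7.17×10⁻¹⁵) = 8.47×10⁻⁸ A = 84.7 nA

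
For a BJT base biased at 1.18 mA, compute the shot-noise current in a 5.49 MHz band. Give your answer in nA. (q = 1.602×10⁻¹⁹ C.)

I_n = √(2qI·B)
2qI·B = 2 × 1.602×10⁻¹⁹ × 1.18×10⁻³ × 5.49×10⁶ = 2.08×10⁻¹⁵ A²
I_n = √(2.08×10⁻¹⁵) = 4.56×10⁻⁸ A = 45.6 nA

45.6 nA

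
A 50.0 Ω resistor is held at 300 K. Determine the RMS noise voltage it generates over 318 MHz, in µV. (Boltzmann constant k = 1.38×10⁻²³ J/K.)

16.2 µV

V_n = √(4kTRB)
4kTRB = 4 × 1.38×10⁻²³ × 300 × 5.00×10¹ × 3.18×10⁸ = 2.63×10⁻¹⁰ V²
V_n = √(2.63×10⁻¹⁰) = 1.62×10⁻⁵ V = 16.2 µV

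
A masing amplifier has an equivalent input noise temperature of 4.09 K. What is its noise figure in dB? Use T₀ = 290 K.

0.061 dB

F = 1 + T_e/T₀ = 1 + 4.09/290 = 1.0141
NF = 10 log₁₀(1.0141) = 0.061 dB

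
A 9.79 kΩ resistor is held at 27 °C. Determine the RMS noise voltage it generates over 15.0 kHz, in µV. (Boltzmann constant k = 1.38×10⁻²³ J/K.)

1.56 µV

T = 27 °C + 273.15 = 300.15 K
V_n = √(4kTRB)
4kTRB = 4 × 1.38×10⁻²³ × 300.15 × 9.79×10³ × 1.50×10⁴ = 2.43×10⁻¹² V²
V_n = √(2.43×10⁻¹²) = 1.56×10⁻⁶ V = 1.56 µV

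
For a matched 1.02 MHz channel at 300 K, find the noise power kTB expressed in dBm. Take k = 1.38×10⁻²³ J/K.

−113.7 dBm

P_n = kTB = 1.38×10⁻²³ × 300 × 1.02×10⁶ = 4.22×10⁻¹⁵ W
In dBm: 10 log₁₀(4.22×10⁻¹⁵ / 10⁻³) = −113.7 dBm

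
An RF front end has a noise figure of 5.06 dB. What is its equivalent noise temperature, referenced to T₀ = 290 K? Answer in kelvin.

640 K

F = 10^(5.06/10) = 3.20627
T_e = (F − 1)·T₀ = (3.20627 − 1) × 290 = 640 K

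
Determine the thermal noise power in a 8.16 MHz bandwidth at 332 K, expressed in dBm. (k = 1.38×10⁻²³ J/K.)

−104.3 dBm

P_n = kTB = 1.38×10⁻²³ × 332 × 8.16×10⁶ = 3.74×10⁻¹⁴ W
In dBm: 10 log₁₀(3.74×10⁻¹⁴ / 10⁻³) = −104.3 dBm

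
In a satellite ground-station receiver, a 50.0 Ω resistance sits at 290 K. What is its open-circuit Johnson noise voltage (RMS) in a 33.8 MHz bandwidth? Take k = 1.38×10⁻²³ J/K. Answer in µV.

V_n = √(4kTRB)
4kTRB = 4 × 1.38×10⁻²³ × 290 × 5.00×10¹ × 3.38×10⁷ = 2.71×10⁻¹¹ V²
V_n = √(2.71×10⁻¹¹) = 5.20×10⁻⁶ V = 5.20 µV

5.20 µV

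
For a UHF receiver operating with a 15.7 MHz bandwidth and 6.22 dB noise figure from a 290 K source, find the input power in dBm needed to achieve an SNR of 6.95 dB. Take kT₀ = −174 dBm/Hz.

−88.9 dBm

Sensitivity = −174 + 10 log₁₀(B) + NF + SNR_min
= −174 + 71.96 + 6.22 + 6.95
= −88.87 dBm → −88.9 dBm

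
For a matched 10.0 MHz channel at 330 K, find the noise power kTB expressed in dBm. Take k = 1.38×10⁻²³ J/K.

−103.4 dBm

P_n = kTB = 1.38×10⁻²³ × 330 × 1.00×10⁷ = 4.55×10⁻¹⁴ W
In dBm: 10 log₁₀(4.55×10⁻¹⁴ / 10⁻³) = −103.4 dBm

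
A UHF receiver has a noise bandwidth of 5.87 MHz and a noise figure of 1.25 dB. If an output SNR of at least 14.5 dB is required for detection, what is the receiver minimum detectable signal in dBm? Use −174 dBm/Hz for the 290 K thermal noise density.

Sensitivity = −174 + 10 log₁₀(B) + NF + SNR_min
= −174 + 67.69 + 1.25 + 14.5
= −90.56 dBm → −90.6 dBm

−90.6 dBm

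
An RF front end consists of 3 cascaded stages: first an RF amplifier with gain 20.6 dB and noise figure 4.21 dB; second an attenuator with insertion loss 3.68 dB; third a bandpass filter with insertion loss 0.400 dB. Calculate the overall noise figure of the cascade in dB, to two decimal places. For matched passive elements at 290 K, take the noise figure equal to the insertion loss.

Convert to linear (a loss of L dB is a gain of −L dB): F_i = 10^(NF_i/10), G_i = 10^(G_i,dB/10)
  Stage 1: F_1 = 10^(4.21/10) = 2.636, G_1 = 10^(20.6/10) = 114.8
  Stage 2: F_2 = 10^(3.68/10) = 2.333, G_2 = 10^(−3.68/10) = 0.4285
  Stage 3: F_3 = 10^(0.400/10) = 1.096, G_3 = 10^(−0.400/10) = 0.9120
Friis cascade:
  F = 2.636 + (2.333 − 1)/114.8 + (1.096 − 1)/49.20 = 2.650
NF = 10 log₁₀(2.650) = 4.23 dB

4.23 dB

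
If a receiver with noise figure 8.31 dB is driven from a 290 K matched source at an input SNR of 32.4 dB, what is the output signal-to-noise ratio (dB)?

By definition F = SNR_in/SNR_out, so in dB: SNR_out = SNR_in − NF
SNR_out = 32.4 − 8.31 = 24.09 dB

24.09 dB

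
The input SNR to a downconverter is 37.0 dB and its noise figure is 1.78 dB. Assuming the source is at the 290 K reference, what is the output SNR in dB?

35.22 dB

By definition F = SNR_in/SNR_out, so in dB: SNR_out = SNR_in − NF
SNR_out = 37.0 − 1.78 = 35.22 dB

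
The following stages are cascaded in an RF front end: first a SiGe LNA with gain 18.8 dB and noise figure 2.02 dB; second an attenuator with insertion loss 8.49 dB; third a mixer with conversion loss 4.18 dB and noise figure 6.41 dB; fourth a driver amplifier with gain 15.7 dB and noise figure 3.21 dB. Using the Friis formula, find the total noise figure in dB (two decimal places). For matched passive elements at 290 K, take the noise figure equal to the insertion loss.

3.53 dB

Convert to linear (a loss of L dB is a gain of −L dB): F_i = 10^(NF_i/10), G_i = 10^(G_i,dB/10)
  Stage 1: F_1 = 10^(2.02/10) = 1.592, G_1 = 10^(18.8/10) = 75.86
  Stage 2: F_2 = 10^(8.49/10) = 7.063, G_2 = 10^(−8.49/10) = 0.1416
  Stage 3: F_3 = 10^(6.41/10) = 4.375, G_3 = 10^(−4.18/10) = 0.3819
  Stage 4: F_4 = 10^(3.21/10) = 2.094, G_4 = 10^(15.7/10) = 37.15
Friis cascade:
  F = 1.592 + (7.063 − 1)/75.86 + (4.375 − 1)/10.74 + (2.094 − 1)/4.102 = 2.253
NF = 10 log₁₀(2.253) = 3.53 dB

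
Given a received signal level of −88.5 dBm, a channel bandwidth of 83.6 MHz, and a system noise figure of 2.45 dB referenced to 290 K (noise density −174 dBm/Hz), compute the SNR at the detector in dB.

3.8 dB

Noise floor: N = −174 + 10 log₁₀(B) + NF
10 log₁₀(8.36×10⁷) = 79.22 dB
N = −174 + 79.22 + 2.45 = −92.33 dBm
SNR = P_sig − N = −88.5 − (−92.33) = 3.83 dB → 3.8 dB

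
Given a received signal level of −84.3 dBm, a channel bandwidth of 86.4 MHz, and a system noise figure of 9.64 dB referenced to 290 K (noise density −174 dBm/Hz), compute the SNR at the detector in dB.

Noise floor: N = −174 + 10 log₁₀(B) + NF
10 log₁₀(8.64×10⁷) = 79.37 dB
N = −174 + 79.37 + 9.64 = −84.99 dBm
SNR = P_sig − N = −84.3 − (−84.99) = 0.69 dB → 0.7 dB

0.7 dB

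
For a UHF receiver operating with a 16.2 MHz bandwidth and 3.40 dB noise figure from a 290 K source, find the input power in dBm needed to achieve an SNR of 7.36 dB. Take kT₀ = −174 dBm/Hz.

Sensitivity = −174 + 10 log₁₀(B) + NF + SNR_min
= −174 + 72.1 + 3.40 + 7.36
= −91.14 dBm → −91.1 dBm

−91.1 dBm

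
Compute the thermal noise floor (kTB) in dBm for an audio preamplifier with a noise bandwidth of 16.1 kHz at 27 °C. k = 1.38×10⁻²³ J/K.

T = 27 °C + 273.15 = 300.15 K
P_n = kTB = 1.38×10⁻²³ × 300.15 × 1.61×10⁴ = 6.67×10⁻¹⁷ W
In dBm: 10 log₁₀(6.67×10⁻¹⁷ / 10⁻³) = −131.8 dBm

−131.8 dBm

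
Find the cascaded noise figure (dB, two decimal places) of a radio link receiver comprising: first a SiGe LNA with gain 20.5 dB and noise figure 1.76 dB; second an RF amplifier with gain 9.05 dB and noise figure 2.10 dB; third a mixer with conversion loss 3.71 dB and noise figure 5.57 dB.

Convert to linear (a loss of L dB is a gain of −L dB): F_i = 10^(NF_i/10), G_i = 10^(G_i,dB/10)
  Stage 1: F_1 = 10^(1.76/10) = 1.500, G_1 = 10^(20.5/10) = 112.2
  Stage 2: F_2 = 10^(2.10/10) = 1.622, G_2 = 10^(9.05/10) = 8.035
  Stage 3: F_3 = 10^(5.57/10) = 3.606, G_3 = 10^(−3.71/10) = 0.4256
Friis cascade:
  F = 1.500 + (1.622 − 1)/112.2 + (3.606 − 1)/901.6 = 1.508
NF = 10 log₁₀(1.508) = 1.78 dB

1.78 dB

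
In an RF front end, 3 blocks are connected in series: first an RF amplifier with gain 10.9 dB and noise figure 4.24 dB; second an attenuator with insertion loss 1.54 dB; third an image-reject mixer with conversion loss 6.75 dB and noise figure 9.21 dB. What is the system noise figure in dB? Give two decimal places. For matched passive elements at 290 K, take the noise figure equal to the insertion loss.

5.49 dB

Convert to linear (a loss of L dB is a gain of −L dB): F_i = 10^(NF_i/10), G_i = 10^(G_i,dB/10)
  Stage 1: F_1 = 10^(4.24/10) = 2.655, G_1 = 10^(10.9/10) = 12.30
  Stage 2: F_2 = 10^(1.54/10) = 1.426, G_2 = 10^(−1.54/10) = 0.7015
  Stage 3: F_3 = 10^(9.21/10) = 8.337, G_3 = 10^(−6.75/10) = 0.2113
Friis cascade:
  F = 2.655 + (1.426 − 1)/12.30 + (8.337 − 1)/8.630 = 3.539
NF = 10 log₁₀(3.539) = 5.49 dB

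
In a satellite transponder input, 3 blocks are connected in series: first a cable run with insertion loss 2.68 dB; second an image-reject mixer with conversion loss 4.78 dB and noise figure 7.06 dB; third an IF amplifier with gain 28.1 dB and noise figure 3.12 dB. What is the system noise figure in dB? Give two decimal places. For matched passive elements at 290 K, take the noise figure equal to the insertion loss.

11.84 dB

Convert to linear (a loss of L dB is a gain of −L dB): F_i = 10^(NF_i/10), G_i = 10^(G_i,dB/10)
  Stage 1: F_1 = 10^(2.68/10) = 1.854, G_1 = 10^(−2.68/10) = 0.5395
  Stage 2: F_2 = 10^(7.06/10) = 5.082, G_2 = 10^(−4.78/10) = 0.3327
  Stage 3: F_3 = 10^(3.12/10) = 2.051, G_3 = 10^(28.1/10) = 645.7
Friis cascade:
  F = 1.854 + (5.082 − 1)/0.5395 + (2.051 − 1)/0.1795 = 15.28
NF = 10 log₁₀(15.28) = 11.84 dB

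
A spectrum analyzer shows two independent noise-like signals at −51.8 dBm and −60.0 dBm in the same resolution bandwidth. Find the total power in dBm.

−51.2 dBm

Convert to linear, add, convert back:
P₁ = 6.61×10⁻⁹ W, P₂ = 1.00×10⁻⁹ W
P_tot = 7.61×10⁻⁹ W → 10 log₁₀(P_tot / 10⁻³) = −51.2 dBm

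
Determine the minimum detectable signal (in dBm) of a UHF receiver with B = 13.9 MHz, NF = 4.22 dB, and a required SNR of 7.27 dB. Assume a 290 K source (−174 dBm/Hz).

−91.1 dBm

Sensitivity = −174 + 10 log₁₀(B) + NF + SNR_min
= −174 + 71.43 + 4.22 + 7.27
= −91.08 dBm → −91.1 dBm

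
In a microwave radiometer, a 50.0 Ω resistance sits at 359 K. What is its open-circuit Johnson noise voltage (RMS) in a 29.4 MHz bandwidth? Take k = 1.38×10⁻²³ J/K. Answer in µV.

5.40 µV

V_n = √(4kTRB)
4kTRB = 4 × 1.38×10⁻²³ × 359 × 5.00×10¹ × 2.94×10⁷ = 2.91×10⁻¹¹ V²
V_n = √(2.91×10⁻¹¹) = 5.40×10⁻⁶ V = 5.40 µV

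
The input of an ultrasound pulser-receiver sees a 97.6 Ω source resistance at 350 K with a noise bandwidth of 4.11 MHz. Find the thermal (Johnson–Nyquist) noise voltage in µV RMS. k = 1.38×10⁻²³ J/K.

2.78 µV

V_n = √(4kTRB)
4kTRB = 4 × 1.38×10⁻²³ × 350 × 9.76×10¹ × 4.11×10⁶ = 7.75×10⁻¹² V²
V_n = √(7.75×10⁻¹²) = 2.78×10⁻⁶ V = 2.78 µV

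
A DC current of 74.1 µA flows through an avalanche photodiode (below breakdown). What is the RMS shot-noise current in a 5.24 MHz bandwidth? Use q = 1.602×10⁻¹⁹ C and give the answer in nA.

I_n = √(2qI·B)
2qI·B = 2 × 1.602×10⁻¹⁹ × 7.41×10⁻⁵ × 5.24×10⁶ = 1.24×10⁻¹⁶ A²
I_n = √(1.24×10⁻¹⁶) = 1.12×10⁻⁸ A = 11.2 nA

11.2 nA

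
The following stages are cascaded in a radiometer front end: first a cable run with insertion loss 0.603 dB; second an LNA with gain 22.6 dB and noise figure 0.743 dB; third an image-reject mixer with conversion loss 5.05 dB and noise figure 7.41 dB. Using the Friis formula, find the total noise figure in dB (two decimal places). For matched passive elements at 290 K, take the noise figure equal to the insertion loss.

Convert to linear (a loss of L dB is a gain of −L dB): F_i = 10^(NF_i/10), G_i = 10^(G_i,dB/10)
  Stage 1: F_1 = 10^(0.603/10) = 1.149, G_1 = 10^(−0.603/10) = 0.8704
  Stage 2: F_2 = 10^(0.743/10) = 1.187, G_2 = 10^(22.6/10) = 182.0
  Stage 3: F_3 = 10^(7.41/10) = 5.508, G_3 = 10^(−5.05/10) = 0.3126
Friis cascade:
  F = 1.149 + (1.187 − 1)/0.8704 + (5.508 − 1)/158.4 = 1.392
NF = 10 log₁₀(1.392) = 1.44 dB

1.44 dB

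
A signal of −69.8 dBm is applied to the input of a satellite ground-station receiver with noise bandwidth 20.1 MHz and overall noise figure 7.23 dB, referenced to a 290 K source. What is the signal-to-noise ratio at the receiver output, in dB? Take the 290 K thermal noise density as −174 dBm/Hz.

23.9 dB

Noise floor: N = −174 + 10 log₁₀(B) + NF
10 log₁₀(2.01×10⁷) = 73.03 dB
N = −174 + 73.03 + 7.23 = −93.74 dBm
SNR = P_sig − N = −69.8 − (−93.74) = 23.94 dB → 23.9 dB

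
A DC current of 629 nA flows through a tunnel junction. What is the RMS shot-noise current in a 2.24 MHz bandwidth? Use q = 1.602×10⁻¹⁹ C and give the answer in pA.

672 pA

I_n = √(2qI·B)
2qI·B = 2 × 1.602×10⁻¹⁹ × 6.29×10⁻⁷ × 2.24×10⁶ = 4.51×10⁻¹⁹ A²
I_n = √(4.51×10⁻¹⁹) = 6.72×10⁻¹⁰ A = 672 pA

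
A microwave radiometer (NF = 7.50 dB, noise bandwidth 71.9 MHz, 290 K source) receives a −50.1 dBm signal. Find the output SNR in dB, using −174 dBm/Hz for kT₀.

Noise floor: N = −174 + 10 log₁₀(B) + NF
10 log₁₀(7.19×10⁷) = 78.57 dB
N = −174 + 78.57 + 7.50 = −87.93 dBm
SNR = P_sig − N = −50.1 − (−87.93) = 37.83 dB → 37.8 dB

37.8 dB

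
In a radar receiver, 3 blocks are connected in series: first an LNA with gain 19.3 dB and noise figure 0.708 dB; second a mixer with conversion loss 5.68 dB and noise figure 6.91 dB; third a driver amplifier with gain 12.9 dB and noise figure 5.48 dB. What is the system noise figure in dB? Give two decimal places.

Convert to linear (a loss of L dB is a gain of −L dB): F_i = 10^(NF_i/10), G_i = 10^(G_i,dB/10)
  Stage 1: F_1 = 10^(0.708/10) = 1.177, G_1 = 10^(19.3/10) = 85.11
  Stage 2: F_2 = 10^(6.91/10) = 4.909, G_2 = 10^(−5.68/10) = 0.2704
  Stage 3: F_3 = 10^(5.48/10) = 3.532, G_3 = 10^(12.9/10) = 19.50
Friis cascade:
  F = 1.177 + (4.909 − 1)/85.11 + (3.532 − 1)/23.01 = 1.333
NF = 10 log₁₀(1.333) = 1.25 dB

1.25 dB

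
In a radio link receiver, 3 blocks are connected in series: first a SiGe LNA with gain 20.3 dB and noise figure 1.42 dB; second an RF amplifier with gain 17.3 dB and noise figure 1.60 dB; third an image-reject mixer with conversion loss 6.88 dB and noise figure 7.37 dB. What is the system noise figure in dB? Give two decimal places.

1.44 dB

Convert to linear (a loss of L dB is a gain of −L dB): F_i = 10^(NF_i/10), G_i = 10^(G_i,dB/10)
  Stage 1: F_1 = 10^(1.42/10) = 1.387, G_1 = 10^(20.3/10) = 107.2
  Stage 2: F_2 = 10^(1.60/10) = 1.445, G_2 = 10^(17.3/10) = 53.70
  Stage 3: F_3 = 10^(7.37/10) = 5.458, G_3 = 10^(−6.88/10) = 0.2051
Friis cascade:
  F = 1.387 + (1.445 − 1)/107.2 + (5.458 − 1)/5754 = 1.392
NF = 10 log₁₀(1.392) = 1.44 dB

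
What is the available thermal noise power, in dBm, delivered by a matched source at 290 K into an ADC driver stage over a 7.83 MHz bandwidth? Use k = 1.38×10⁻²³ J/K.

−105.0 dBm

P_n = kTB = 1.38×10⁻²³ × 290 × 7.83×10⁶ = 3.13×10⁻¹⁴ W
In dBm: 10 log₁₀(3.13×10⁻¹⁴ / 10⁻³) = −105.0 dBm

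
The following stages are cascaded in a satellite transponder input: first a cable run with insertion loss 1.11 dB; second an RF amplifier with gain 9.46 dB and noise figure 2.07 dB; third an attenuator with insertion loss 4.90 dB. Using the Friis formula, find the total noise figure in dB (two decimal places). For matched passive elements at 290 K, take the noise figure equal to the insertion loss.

Convert to linear (a loss of L dB is a gain of −L dB): F_i = 10^(NF_i/10), G_i = 10^(G_i,dB/10)
  Stage 1: F_1 = 10^(1.11/10) = 1.291, G_1 = 10^(−1.11/10) = 0.7745
  Stage 2: F_2 = 10^(2.07/10) = 1.611, G_2 = 10^(9.46/10) = 8.831
  Stage 3: F_3 = 10^(4.90/10) = 3.090, G_3 = 10^(−4.90/10) = 0.3236
Friis cascade:
  F = 1.291 + (1.611 − 1)/0.7745 + (3.090 − 1)/6.839 = 2.385
NF = 10 log₁₀(2.385) = 3.78 dB

3.78 dB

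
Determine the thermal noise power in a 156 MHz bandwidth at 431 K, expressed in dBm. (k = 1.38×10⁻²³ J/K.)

−90.3 dBm

P_n = kTB = 1.38×10⁻²³ × 431 × 1.56×10⁸ = 9.28×10⁻¹³ W
In dBm: 10 log₁₀(9.28×10⁻¹³ / 10⁻³) = −90.3 dBm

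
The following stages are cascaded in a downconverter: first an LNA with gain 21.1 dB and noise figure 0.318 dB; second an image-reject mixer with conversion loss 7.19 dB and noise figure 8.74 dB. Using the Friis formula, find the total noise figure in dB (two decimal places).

Convert to linear (a loss of L dB is a gain of −L dB): F_i = 10^(NF_i/10), G_i = 10^(G_i,dB/10)
  Stage 1: F_1 = 10^(0.318/10) = 1.076, G_1 = 10^(21.1/10) = 128.8
  Stage 2: F_2 = 10^(8.74/10) = 7.482, G_2 = 10^(−7.19/10) = 0.1910
Friis cascade:
  F = 1.076 + (7.482 − 1)/128.8 = 1.126
NF = 10 log₁₀(1.126) = 0.52 dB

0.52 dB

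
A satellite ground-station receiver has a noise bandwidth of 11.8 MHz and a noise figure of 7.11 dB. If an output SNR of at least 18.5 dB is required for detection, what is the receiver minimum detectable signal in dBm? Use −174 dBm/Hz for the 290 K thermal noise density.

−77.7 dBm

Sensitivity = −174 + 10 log₁₀(B) + NF + SNR_min
= −174 + 70.72 + 7.11 + 18.5
= −77.67 dBm → −77.7 dBm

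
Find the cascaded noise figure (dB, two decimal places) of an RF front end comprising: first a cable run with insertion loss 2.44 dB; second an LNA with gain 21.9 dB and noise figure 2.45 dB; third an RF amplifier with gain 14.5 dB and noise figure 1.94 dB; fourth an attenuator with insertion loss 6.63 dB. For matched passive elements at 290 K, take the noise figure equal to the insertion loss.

Convert to linear (a loss of L dB is a gain of −L dB): F_i = 10^(NF_i/10), G_i = 10^(G_i,dB/10)
  Stage 1: F_1 = 10^(2.44/10) = 1.754, G_1 = 10^(−2.44/10) = 0.5702
  Stage 2: F_2 = 10^(2.45/10) = 1.758, G_2 = 10^(21.9/10) = 154.9
  Stage 3: F_3 = 10^(1.94/10) = 1.563, G_3 = 10^(14.5/10) = 28.18
  Stage 4: F_4 = 10^(6.63/10) = 4.603, G_4 = 10^(−6.63/10) = 0.2173
Friis cascade:
  F = 1.754 + (1.758 − 1)/0.5702 + (1.563 − 1)/88.31 + (4.603 − 1)/2489 = 3.091
NF = 10 log₁₀(3.091) = 4.90 dB

4.90 dB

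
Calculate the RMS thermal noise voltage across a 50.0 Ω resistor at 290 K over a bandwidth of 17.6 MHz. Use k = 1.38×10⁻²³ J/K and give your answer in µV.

V_n = √(4kTRB)
4kTRB = 4 × 1.38×10⁻²³ × 290 × 5.00×10¹ × 1.76×10⁷ = 1.41×10⁻¹¹ V²
V_n = √(1.41×10⁻¹¹) = 3.75×10⁻⁶ V = 3.75 µV

3.75 µV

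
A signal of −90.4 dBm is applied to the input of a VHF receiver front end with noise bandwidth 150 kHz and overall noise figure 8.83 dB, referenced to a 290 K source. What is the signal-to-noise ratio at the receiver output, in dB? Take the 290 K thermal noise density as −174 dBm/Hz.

Noise floor: N = −174 + 10 log₁₀(B) + NF
10 log₁₀(1.50×10⁵) = 51.76 dB
N = −174 + 51.76 + 8.83 = −113.41 dBm
SNR = P_sig − N = −90.4 − (−113.41) = 23.01 dB → 23.0 dB

23.0 dB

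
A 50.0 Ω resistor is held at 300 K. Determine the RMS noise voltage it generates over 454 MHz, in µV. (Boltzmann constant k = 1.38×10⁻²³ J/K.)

19.4 µV

V_n = √(4kTRB)
4kTRB = 4 × 1.38×10⁻²³ × 300 × 5.00×10¹ × 4.54×10⁸ = 3.76×10⁻¹⁰ V²
V_n = √(3.76×10⁻¹⁰) = 1.94×10⁻⁵ V = 19.4 µV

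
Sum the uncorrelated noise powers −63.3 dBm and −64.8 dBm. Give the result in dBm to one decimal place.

−61.0 dBm

Convert to linear, add, convert back:
P₁ = 4.68×10⁻¹⁰ W, P₂ = 3.31×10⁻¹⁰ W
P_tot = 7.99×10⁻¹⁰ W → 10 log₁₀(P_tot / 10⁻³) = −61.0 dBm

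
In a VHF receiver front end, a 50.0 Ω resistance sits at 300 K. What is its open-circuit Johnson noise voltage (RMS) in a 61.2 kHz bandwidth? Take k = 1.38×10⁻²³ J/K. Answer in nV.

V_n = √(4kTRB)
4kTRB = 4 × 1.38×10⁻²³ × 300 × 5.00×10¹ × 6.12×10⁴ = 5.07×10⁻¹⁴ V²
V_n = √(5.07×10⁻¹⁴) = 2.25×10⁻⁷ V = 225 nV

225 nV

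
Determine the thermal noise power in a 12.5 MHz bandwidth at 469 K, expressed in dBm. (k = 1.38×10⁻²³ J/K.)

P_n = kTB = 1.38×10⁻²³ × 469 × 1.25×10⁷ = 8.09×10⁻¹⁴ W
In dBm: 10 log₁₀(8.09×10⁻¹⁴ / 10⁻³) = −100.9 dBm

−100.9 dBm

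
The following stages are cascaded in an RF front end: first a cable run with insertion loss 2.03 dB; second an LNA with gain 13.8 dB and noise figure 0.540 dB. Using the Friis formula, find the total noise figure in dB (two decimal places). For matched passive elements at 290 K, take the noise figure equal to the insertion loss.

2.57 dB

Convert to linear (a loss of L dB is a gain of −L dB): F_i = 10^(NF_i/10), G_i = 10^(G_i,dB/10)
  Stage 1: F_1 = 10^(2.03/10) = 1.596, G_1 = 10^(−2.03/10) = 0.6266
  Stage 2: F_2 = 10^(0.540/10) = 1.132, G_2 = 10^(13.8/10) = 23.99
Friis cascade:
  F = 1.596 + (1.132 − 1)/0.6266 = 1.807
NF = 10 log₁₀(1.807) = 2.57 dB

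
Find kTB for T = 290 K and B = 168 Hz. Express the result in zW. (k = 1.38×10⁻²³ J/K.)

P_n = kTB = 1.38×10⁻²³ × 290 × 1.68×10² = 6.72×10⁻¹⁹ W = 672 zW

672 zW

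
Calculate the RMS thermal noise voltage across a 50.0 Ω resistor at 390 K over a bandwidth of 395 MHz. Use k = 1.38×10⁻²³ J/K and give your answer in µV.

20.6 µV

V_n = √(4kTRB)
4kTRB = 4 × 1.38×10⁻²³ × 390 × 5.00×10¹ × 3.95×10⁸ = 4.25×10⁻¹⁰ V²
V_n = √(4.25×10⁻¹⁰) = 2.06×10⁻⁵ V = 20.6 µV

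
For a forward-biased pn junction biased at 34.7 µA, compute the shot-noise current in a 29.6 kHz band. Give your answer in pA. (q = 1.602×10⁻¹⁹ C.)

574 pA

I_n = √(2qI·B)
2qI·B = 2 × 1.602×10⁻¹⁹ × 3.47×10⁻⁵ × 2.96×10⁴ = 3.29×10⁻¹⁹ A²
I_n = √(3.29×10⁻¹⁹) = 5.74×10⁻¹⁰ A = 574 pA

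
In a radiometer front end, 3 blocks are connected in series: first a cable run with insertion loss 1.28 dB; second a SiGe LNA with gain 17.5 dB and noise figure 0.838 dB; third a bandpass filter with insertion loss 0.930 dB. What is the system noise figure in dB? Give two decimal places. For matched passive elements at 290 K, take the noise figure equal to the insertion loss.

2.13 dB

Convert to linear (a loss of L dB is a gain of −L dB): F_i = 10^(NF_i/10), G_i = 10^(G_i,dB/10)
  Stage 1: F_1 = 10^(1.28/10) = 1.343, G_1 = 10^(−1.28/10) = 0.7447
  Stage 2: F_2 = 10^(0.838/10) = 1.213, G_2 = 10^(17.5/10) = 56.23
  Stage 3: F_3 = 10^(0.930/10) = 1.239, G_3 = 10^(−0.930/10) = 0.8072
Friis cascade:
  F = 1.343 + (1.213 − 1)/0.7447 + (1.239 − 1)/41.88 = 1.634
NF = 10 log₁₀(1.634) = 2.13 dB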